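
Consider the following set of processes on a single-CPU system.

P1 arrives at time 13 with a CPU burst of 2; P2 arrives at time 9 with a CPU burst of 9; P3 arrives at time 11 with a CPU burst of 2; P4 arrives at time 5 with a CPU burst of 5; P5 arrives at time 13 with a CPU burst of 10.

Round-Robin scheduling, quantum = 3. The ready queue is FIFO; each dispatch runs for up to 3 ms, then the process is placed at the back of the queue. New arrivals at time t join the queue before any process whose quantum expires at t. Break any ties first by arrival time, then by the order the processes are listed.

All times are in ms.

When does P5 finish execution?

33

Schedule: | idle 0-5 | P4 5-10 | P2 10-13 | P3 13-15 | P1 15-17 | P5 17-20 | P2 20-23 | P5 23-26 | P2 26-29 | P5 29-33 |
Completion: P1=17  P2=29  P3=15  P4=10  P5=33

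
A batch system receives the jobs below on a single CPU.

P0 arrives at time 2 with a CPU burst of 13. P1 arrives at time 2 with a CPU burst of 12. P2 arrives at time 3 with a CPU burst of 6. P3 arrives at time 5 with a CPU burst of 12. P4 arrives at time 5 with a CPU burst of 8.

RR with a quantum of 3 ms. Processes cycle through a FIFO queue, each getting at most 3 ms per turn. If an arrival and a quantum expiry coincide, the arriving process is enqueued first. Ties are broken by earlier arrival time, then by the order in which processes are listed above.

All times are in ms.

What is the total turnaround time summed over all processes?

206

Timeline: | idle 0-2 | P0 2-5 | P1 5-8 | P2 8-11 | P3 11-14 | P4 14-17 | P0 17-20 | P1 20-23 | P2 23-26 | P3 26-29 | P4 29-32 | P0 32-35 | P1 35-38 | P3 38-41 | P4 41-43 | P0 43-46 | P1 46-49 | P3 49-52 | P0 52-53 |
Completion: P0=53  P1=49  P2=26  P3=52  P4=43
Turnaround (C−A): P0=51  P1=47  P2=23  P3=47  P4=38
Turnaround = completion − arrival: P0=51, P1=47, P2=23, P3=47, P4=38
Total turnaround = 51 + 47 + 23 + 47 + 38 = 206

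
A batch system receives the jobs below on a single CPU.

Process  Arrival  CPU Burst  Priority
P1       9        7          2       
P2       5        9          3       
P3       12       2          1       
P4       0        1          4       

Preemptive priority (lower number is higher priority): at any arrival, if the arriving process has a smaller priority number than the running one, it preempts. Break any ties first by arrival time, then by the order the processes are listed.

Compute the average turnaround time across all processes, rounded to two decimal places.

Gantt: | P4 0-1 | idle 1-5 | P2 5-9 | P1 9-12 | P3 12-14 | P1 14-18 | P2 18-23 |
Completion: P1=18  P2=23  P3=14  P4=1
Turnaround times: P1=9, P2=18, P3=2, P4=1
Average turnaround = (9+18+2+1) / 4 = 30/4 = 7.50

7.50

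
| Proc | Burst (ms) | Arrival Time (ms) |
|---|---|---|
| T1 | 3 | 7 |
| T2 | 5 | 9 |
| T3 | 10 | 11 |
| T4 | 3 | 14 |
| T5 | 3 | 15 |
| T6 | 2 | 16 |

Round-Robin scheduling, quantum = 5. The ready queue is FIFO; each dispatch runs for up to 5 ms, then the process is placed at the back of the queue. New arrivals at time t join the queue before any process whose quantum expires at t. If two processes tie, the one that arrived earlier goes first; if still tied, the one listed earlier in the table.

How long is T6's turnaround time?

Schedule: | idle 0-7 | T1 7-10 | T2 10-15 | T3 15-20 | T4 20-23 | T5 23-26 | T6 26-28 | T3 28-33 |
Completion: T1=10  T2=15  T3=33  T4=23  T5=26  T6=28
Turnaround (C−A): T1=3  T2=6  T3=22  T4=9  T5=11  T6=12
Turnaround(T6) = completion − arrival = 28 − 16 = 12

12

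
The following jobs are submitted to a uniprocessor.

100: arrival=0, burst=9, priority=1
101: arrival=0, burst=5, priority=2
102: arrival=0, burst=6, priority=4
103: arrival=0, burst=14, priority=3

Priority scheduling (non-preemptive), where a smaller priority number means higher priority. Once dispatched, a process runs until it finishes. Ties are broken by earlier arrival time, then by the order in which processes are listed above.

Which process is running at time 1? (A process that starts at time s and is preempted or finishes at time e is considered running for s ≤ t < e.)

Gantt: | 100 0-9 | 101 9-14 | 103 14-28 | 102 28-34 |
Completion: 100=9  101=14  102=34  103=28

100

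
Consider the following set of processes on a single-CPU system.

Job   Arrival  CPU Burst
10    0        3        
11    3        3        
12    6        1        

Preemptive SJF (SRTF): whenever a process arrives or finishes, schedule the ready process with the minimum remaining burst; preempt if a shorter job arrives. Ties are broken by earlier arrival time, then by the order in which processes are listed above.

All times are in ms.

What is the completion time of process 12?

7

Schedule: | 10 0-3 | 11 3-6 | 12 6-7 |
Completion: 10=3  11=6  12=7
Turnaround (C−A): 10=3  11=3  12=1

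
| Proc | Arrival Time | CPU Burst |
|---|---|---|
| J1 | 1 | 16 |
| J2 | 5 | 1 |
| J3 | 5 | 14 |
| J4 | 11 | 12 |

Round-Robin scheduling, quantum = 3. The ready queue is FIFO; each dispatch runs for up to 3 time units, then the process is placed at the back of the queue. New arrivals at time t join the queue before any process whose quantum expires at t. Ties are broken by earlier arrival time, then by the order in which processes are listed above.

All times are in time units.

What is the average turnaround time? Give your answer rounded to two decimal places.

Gantt: | idle 0-1 | J1 1-7 | J2 7-8 | J3 8-11 | J1 11-14 | J4 14-17 | J3 17-20 | J1 20-23 | J4 23-26 | J3 26-29 | J1 29-32 | J4 32-35 | J3 35-38 | J1 38-39 | J4 39-42 | J3 42-44 |
Completion: J1=39  J2=8  J3=44  J4=42
Turnaround times: J1=38, J2=3, J3=39, J4=31
Average turnaround = (38+3+39+31) / 4 = 111/4 = 27.75

27.75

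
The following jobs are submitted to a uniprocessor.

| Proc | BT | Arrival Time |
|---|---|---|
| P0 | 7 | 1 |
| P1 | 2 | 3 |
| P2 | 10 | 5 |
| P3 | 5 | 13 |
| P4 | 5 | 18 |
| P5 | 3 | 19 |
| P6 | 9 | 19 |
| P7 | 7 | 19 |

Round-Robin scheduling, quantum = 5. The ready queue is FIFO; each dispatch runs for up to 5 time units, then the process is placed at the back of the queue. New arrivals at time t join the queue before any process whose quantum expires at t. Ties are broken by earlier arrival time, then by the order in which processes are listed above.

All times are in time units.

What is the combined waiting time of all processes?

Schedule: | idle 0-1 | P0 1-6 | P1 6-8 | P2 8-13 | P0 13-15 | P3 15-20 | P2 20-25 | P4 25-30 | P5 30-33 | P6 33-38 | P7 38-43 | P6 43-47 | P7 47-49 |
Completion: P0=15  P1=8  P2=25  P3=20  P4=30  P5=33  P6=47  P7=49
Waiting = turnaround − burst: P0=7, P1=3, P2=10, P3=2, P4=7, P5=11, P6=19, P7=23
Total waiting = 7 + 3 + 10 + 2 + 7 + 11 + 19 + 23 = 82

82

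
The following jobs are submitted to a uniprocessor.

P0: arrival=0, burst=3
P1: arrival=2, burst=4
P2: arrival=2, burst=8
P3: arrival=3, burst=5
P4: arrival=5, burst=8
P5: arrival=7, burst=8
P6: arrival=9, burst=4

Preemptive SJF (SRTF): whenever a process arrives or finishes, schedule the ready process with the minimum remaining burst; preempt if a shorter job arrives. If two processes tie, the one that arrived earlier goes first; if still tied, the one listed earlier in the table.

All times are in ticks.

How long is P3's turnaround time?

Timeline: | P0 0-3 | P1 3-7 | P3 7-12 | P6 12-16 | P2 16-24 | P4 24-32 | P5 32-40 |
Completion: P0=3  P1=7  P2=24  P3=12  P4=32  P5=40  P6=16
Turnaround(P3) = completion − arrival = 12 − 3 = 9

9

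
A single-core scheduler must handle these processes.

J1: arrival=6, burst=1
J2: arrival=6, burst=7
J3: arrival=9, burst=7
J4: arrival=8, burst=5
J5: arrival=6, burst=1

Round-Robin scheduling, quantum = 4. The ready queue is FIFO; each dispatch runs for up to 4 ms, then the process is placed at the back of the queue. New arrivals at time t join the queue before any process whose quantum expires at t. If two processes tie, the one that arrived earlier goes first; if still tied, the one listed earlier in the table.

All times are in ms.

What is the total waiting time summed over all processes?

37

Gantt: | idle 0-6 | J1 6-7 | J2 7-11 | J5 11-12 | J4 12-16 | J3 16-20 | J2 20-23 | J4 23-24 | J3 24-27 |
Completion: J1=7  J2=23  J3=27  J4=24  J5=12
Turnaround (C−A): J1=1  J2=17  J3=18  J4=16  J5=6
Waiting = turnaround − burst: J1=0, J2=10, J3=11, J4=11, J5=5
Total waiting = 0 + 10 + 11 + 11 + 5 = 37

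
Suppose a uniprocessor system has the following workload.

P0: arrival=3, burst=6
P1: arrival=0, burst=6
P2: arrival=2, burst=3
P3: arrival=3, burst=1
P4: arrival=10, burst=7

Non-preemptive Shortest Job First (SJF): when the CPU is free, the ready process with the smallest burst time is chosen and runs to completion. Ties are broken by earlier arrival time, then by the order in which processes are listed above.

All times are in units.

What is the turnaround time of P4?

13

Gantt: | P1 0-6 | P3 6-7 | P2 7-10 | P0 10-16 | P4 16-23 |
Completion: P0=16  P1=6  P2=10  P3=7  P4=23
Turnaround(P4) = completion − arrival = 23 − 10 = 13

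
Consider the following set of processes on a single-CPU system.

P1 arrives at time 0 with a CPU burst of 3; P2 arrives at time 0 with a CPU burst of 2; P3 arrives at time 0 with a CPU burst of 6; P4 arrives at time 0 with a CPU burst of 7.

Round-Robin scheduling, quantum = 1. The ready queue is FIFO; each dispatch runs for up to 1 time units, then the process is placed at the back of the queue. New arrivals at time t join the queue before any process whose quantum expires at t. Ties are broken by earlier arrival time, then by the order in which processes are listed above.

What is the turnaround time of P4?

18

Schedule: | P1 0-1 | P2 1-2 | P3 2-3 | P4 3-4 | P1 4-5 | P2 5-6 | P3 6-7 | P4 7-8 | P1 8-9 | P3 9-10 | P4 10-11 | P3 11-12 | P4 12-13 | P3 13-14 | P4 14-15 | P3 15-16 | P4 16-18 |
Completion: P1=9  P2=6  P3=16  P4=18
Turnaround(P4) = completion − arrival = 18 − 0 = 18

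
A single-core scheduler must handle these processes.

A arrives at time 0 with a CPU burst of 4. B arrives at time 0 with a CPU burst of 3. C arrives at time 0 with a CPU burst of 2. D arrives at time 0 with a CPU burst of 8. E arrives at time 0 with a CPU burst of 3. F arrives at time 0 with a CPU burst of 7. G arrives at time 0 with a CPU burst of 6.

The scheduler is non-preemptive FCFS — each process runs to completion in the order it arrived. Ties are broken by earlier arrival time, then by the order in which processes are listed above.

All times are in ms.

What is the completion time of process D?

Timeline: | A 0-4 | B 4-7 | C 7-9 | D 9-17 | E 17-20 | F 20-27 | G 27-33 |
Completion: A=4  B=7  C=9  D=17  E=20  F=27  G=33
Turnaround (C−A): A=4  B=7  C=9  D=17  E=20  F=27  G=33

17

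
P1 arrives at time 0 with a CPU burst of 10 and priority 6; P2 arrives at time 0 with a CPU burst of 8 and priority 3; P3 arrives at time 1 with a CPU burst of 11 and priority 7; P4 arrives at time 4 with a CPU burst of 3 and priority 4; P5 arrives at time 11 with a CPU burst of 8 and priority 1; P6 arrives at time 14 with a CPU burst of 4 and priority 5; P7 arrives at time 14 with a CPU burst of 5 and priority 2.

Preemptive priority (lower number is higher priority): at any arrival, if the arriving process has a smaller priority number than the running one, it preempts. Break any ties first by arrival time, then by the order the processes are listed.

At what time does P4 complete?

Timeline: | P2 0-8 | P4 8-11 | P5 11-19 | P7 19-24 | P6 24-28 | P1 28-38 | P3 38-49 |
Completion: P1=38  P2=8  P3=49  P4=11  P5=19  P6=28  P7=24
Turnaround (C−A): P1=38  P2=8  P3=48  P4=7  P5=8  P6=14  P7=10

11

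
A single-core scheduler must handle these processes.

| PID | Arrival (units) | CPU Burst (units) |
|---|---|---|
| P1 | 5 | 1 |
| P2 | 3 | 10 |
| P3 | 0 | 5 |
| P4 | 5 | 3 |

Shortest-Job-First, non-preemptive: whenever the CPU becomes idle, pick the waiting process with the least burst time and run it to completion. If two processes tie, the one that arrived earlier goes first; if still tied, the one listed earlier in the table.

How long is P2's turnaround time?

Timeline: | P3 0-5 | P1 5-6 | P4 6-9 | P2 9-19 |
Completion: P1=6  P2=19  P3=5  P4=9
Turnaround (C−A): P1=1  P2=16  P3=5  P4=4
Turnaround(P2) = completion − arrival = 19 − 3 = 16

16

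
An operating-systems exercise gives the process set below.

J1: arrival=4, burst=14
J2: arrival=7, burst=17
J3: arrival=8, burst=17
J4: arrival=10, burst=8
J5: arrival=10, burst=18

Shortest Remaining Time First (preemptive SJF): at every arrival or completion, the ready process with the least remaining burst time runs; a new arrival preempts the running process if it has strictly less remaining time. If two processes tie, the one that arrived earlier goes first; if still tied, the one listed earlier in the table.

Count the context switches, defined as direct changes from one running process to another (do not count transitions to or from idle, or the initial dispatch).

Schedule: | idle 0-4 | J1 4-18 | J4 18-26 | J2 26-43 | J3 43-60 | J5 60-78 |
Completion: J1=18  J2=43  J3=60  J4=26  J5=78
Turnaround (C−A): J1=14  J2=36  J3=52  J4=16  J5=68

4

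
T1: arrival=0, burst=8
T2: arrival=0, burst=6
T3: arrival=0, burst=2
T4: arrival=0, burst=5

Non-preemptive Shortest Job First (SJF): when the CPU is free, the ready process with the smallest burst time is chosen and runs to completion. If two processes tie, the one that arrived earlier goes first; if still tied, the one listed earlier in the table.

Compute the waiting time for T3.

Timeline: | T3 0-2 | T4 2-7 | T2 7-13 | T1 13-21 |
Completion: T1=21  T2=13  T3=2  T4=7
Turnaround (C−A): T1=21  T2=13  T3=2  T4=7
Waiting(T3) = turnaround − burst = 2 − 2 = 0

0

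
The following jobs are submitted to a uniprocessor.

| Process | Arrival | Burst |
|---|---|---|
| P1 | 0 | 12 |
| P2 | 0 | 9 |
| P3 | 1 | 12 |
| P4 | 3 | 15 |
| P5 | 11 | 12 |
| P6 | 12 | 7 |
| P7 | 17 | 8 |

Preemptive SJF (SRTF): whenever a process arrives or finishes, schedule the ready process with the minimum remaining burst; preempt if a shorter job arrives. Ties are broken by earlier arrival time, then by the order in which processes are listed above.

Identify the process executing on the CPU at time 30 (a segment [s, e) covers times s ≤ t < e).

Timeline: | P2 0-9 | P1 9-12 | P6 12-19 | P7 19-27 | P1 27-36 | P3 36-48 | P5 48-60 | P4 60-75 |
Completion: P1=36  P2=9  P3=48  P4=75  P5=60  P6=19  P7=27
Turnaround (C−A): P1=36  P2=9  P3=47  P4=72  P5=49  P6=7  P7=10

P1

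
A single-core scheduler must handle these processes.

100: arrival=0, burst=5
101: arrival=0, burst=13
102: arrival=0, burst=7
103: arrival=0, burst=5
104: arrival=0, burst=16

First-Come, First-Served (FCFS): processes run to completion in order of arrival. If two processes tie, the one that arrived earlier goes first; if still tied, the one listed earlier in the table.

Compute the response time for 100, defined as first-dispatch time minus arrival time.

Timeline: | 100 0-5 | 101 5-18 | 102 18-25 | 103 25-30 | 104 30-46 |
Completion: 100=5  101=18  102=25  103=30  104=46
Response(100) = first start − arrival = 0 − 0 = 0

0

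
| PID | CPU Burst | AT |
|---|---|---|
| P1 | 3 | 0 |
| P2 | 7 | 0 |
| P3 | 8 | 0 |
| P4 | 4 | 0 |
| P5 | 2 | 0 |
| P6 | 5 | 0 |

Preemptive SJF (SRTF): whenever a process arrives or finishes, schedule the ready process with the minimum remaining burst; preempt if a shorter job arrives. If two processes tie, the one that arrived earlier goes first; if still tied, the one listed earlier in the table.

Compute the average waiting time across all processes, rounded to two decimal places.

8.50

Schedule: | P5 0-2 | P1 2-5 | P4 5-9 | P6 9-14 | P2 14-21 | P3 21-29 |
Completion: P1=5  P2=21  P3=29  P4=9  P5=2  P6=14
Turnaround (C−A): P1=5  P2=21  P3=29  P4=9  P5=2  P6=14
Waiting times: P1=2, P2=14, P3=21, P4=5, P5=0, P6=9
Average waiting = (2+14+21+5+0+9) / 6 = 51/6 = 8.50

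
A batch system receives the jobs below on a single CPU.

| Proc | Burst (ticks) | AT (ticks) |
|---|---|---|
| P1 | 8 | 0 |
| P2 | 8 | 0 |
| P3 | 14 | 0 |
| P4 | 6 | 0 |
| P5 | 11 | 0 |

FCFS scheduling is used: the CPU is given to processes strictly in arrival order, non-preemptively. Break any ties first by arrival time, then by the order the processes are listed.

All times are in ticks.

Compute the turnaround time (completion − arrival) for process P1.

Gantt: | P1 0-8 | P2 8-16 | P3 16-30 | P4 30-36 | P5 36-47 |
Completion: P1=8  P2=16  P3=30  P4=36  P5=47
Turnaround (C−A): P1=8  P2=16  P3=30  P4=36  P5=47
Turnaround(P1) = completion − arrival = 8 − 0 = 8

8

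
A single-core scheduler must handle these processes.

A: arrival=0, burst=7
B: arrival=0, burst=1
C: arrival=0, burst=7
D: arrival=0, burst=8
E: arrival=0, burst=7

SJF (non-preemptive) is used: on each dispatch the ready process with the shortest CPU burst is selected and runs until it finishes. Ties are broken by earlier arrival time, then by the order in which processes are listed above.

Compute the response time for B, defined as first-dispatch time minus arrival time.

0

Schedule: | B 0-1 | A 1-8 | C 8-15 | E 15-22 | D 22-30 |
Completion: A=8  B=1  C=15  D=30  E=22
Turnaround (C−A): A=8  B=1  C=15  D=30  E=22
Response(B) = first start − arrival = 0 − 0 = 0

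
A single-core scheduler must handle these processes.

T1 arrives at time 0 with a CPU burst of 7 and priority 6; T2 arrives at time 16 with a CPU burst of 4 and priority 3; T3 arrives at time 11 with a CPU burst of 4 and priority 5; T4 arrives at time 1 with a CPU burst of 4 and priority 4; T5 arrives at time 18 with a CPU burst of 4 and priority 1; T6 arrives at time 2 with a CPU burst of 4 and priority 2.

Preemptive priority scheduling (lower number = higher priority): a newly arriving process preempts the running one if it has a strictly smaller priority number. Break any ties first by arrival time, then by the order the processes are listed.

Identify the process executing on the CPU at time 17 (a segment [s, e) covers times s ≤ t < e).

Timeline: | T1 0-1 | T4 1-2 | T6 2-6 | T4 6-9 | T1 9-11 | T3 11-15 | T1 15-16 | T2 16-18 | T5 18-22 | T2 22-24 | T1 24-27 |
Completion: T1=27  T2=24  T3=15  T4=9  T5=22  T6=6
Turnaround (C−A): T1=27  T2=8  T3=4  T4=8  T5=4  T6=4

T2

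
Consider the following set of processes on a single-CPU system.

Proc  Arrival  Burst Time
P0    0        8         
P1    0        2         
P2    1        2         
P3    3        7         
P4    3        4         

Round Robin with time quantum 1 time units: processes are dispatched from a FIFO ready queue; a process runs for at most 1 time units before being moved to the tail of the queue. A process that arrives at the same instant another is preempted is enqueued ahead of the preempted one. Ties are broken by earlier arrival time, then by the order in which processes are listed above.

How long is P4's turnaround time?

14

Schedule: | P0 0-1 | P1 1-2 | P2 2-3 | P0 3-4 | P1 4-5 | P3 5-6 | P4 6-7 | P2 7-8 | P0 8-9 | P3 9-10 | P4 10-11 | P0 11-12 | P3 12-13 | P4 13-14 | P0 14-15 | P3 15-16 | P4 16-17 | P0 17-18 | P3 18-19 | P0 19-20 | P3 20-21 | P0 21-22 | P3 22-23 |
Completion: P0=22  P1=5  P2=8  P3=23  P4=17
Turnaround (C−A): P0=22  P1=5  P2=7  P3=20  P4=14
Turnaround(P4) = completion − arrival = 17 − 3 = 14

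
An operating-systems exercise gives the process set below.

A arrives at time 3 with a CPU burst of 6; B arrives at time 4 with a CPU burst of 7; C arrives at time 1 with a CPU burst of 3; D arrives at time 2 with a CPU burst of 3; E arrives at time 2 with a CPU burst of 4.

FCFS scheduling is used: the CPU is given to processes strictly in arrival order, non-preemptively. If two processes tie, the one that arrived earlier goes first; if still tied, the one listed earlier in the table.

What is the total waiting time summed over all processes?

Gantt: | idle 0-1 | C 1-4 | D 4-7 | E 7-11 | A 11-17 | B 17-24 |
Completion: A=17  B=24  C=4  D=7  E=11
Waiting = turnaround − burst: A=8, B=13, C=0, D=2, E=5
Total waiting = 8 + 13 + 0 + 2 + 5 = 28

28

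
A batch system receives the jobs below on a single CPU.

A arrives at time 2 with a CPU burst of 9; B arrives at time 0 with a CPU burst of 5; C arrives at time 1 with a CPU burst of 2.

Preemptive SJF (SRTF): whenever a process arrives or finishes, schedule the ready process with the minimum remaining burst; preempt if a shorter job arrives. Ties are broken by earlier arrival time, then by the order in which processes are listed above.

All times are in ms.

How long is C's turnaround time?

Schedule: | B 0-1 | C 1-3 | B 3-7 | A 7-16 |
Completion: A=16  B=7  C=3
Turnaround (C−A): A=14  B=7  C=2
Turnaround(C) = completion − arrival = 3 − 1 = 2

2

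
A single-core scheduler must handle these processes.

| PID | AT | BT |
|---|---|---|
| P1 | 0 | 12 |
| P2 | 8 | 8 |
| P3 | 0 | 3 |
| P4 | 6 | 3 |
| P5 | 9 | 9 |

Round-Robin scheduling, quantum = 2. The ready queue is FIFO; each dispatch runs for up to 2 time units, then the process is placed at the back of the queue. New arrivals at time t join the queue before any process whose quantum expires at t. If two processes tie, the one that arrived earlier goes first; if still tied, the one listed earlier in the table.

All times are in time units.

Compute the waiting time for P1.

18

Schedule: | P1 0-2 | P3 2-4 | P1 4-6 | P3 6-7 | P4 7-9 | P1 9-11 | P2 11-13 | P5 13-15 | P4 15-16 | P1 16-18 | P2 18-20 | P5 20-22 | P1 22-24 | P2 24-26 | P5 26-28 | P1 28-30 | P2 30-32 | P5 32-35 |
Completion: P1=30  P2=32  P3=7  P4=16  P5=35
Waiting(P1) = turnaround − burst = 30 − 12 = 18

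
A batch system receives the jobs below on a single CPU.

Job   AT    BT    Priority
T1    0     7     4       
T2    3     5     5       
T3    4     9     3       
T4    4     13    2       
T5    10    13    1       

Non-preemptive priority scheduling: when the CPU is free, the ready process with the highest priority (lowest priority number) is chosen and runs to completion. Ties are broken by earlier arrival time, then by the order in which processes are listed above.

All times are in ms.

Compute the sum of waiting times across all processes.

81

Gantt: | T1 0-7 | T4 7-20 | T5 20-33 | T3 33-42 | T2 42-47 |
Completion: T1=7  T2=47  T3=42  T4=20  T5=33
Turnaround (C−A): T1=7  T2=44  T3=38  T4=16  T5=23
Waiting = turnaround − burst: T1=0, T2=39, T3=29, T4=3, T5=10
Total waiting = 0 + 39 + 29 + 3 + 10 = 81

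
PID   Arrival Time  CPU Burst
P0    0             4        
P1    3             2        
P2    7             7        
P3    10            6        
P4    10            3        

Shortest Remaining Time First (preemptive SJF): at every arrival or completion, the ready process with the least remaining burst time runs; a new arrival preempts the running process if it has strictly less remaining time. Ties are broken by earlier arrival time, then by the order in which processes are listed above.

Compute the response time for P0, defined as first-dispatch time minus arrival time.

0

Timeline: | P0 0-4 | P1 4-6 | idle 6-7 | P2 7-10 | P4 10-13 | P2 13-17 | P3 17-23 |
Completion: P0=4  P1=6  P2=17  P3=23  P4=13
Turnaround (C−A): P0=4  P1=3  P2=10  P3=13  P4=3
Response(P0) = first start − arrival = 0 − 0 = 0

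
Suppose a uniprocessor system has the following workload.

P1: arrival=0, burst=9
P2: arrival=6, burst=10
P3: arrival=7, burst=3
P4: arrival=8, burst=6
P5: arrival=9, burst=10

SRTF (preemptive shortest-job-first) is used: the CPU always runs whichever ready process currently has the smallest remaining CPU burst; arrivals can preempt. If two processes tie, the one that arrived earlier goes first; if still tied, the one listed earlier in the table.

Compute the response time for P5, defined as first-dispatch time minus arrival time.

19

Schedule: | P1 0-9 | P3 9-12 | P4 12-18 | P2 18-28 | P5 28-38 |
Completion: P1=9  P2=28  P3=12  P4=18  P5=38
Response(P5) = first start − arrival = 28 − 9 = 19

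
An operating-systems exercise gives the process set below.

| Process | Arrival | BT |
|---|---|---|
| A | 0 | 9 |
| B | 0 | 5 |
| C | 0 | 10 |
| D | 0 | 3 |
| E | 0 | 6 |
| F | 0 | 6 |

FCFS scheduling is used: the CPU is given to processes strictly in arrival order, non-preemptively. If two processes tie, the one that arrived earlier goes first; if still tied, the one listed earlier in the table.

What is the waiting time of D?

24

Schedule: | A 0-9 | B 9-14 | C 14-24 | D 24-27 | E 27-33 | F 33-39 |
Completion: A=9  B=14  C=24  D=27  E=33  F=39
Turnaround (C−A): A=9  B=14  C=24  D=27  E=33  F=39
Waiting(D) = turnaround − burst = 27 − 3 = 24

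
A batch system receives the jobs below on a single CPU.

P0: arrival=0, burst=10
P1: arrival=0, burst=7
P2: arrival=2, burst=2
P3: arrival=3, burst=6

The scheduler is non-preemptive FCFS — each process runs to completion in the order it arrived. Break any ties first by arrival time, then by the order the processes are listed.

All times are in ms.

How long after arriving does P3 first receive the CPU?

16

Schedule: | P0 0-10 | P1 10-17 | P2 17-19 | P3 19-25 |
Completion: P0=10  P1=17  P2=19  P3=25
Response(P3) = first start − arrival = 19 − 3 = 16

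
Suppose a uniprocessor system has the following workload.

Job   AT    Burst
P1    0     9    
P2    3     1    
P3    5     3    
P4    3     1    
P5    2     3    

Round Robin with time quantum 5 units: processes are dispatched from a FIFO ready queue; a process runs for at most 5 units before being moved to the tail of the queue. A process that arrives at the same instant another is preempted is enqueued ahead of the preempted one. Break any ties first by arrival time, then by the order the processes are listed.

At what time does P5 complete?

Gantt: | P1 0-5 | P5 5-8 | P2 8-9 | P4 9-10 | P3 10-13 | P1 13-17 |
Completion: P1=17  P2=9  P3=13  P4=10  P5=8
Turnaround (C−A): P1=17  P2=6  P3=8  P4=7  P5=6

8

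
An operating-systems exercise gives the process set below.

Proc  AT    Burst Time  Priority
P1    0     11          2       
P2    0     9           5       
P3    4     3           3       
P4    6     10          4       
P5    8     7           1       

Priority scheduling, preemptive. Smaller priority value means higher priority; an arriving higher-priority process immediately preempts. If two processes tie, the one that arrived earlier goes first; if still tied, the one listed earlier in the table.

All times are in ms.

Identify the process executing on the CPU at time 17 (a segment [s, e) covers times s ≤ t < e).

Schedule: | P1 0-8 | P5 8-15 | P1 15-18 | P3 18-21 | P4 21-31 | P2 31-40 |
Completion: P1=18  P2=40  P3=21  P4=31  P5=15
Turnaround (C−A): P1=18  P2=40  P3=17  P4=25  P5=7

P1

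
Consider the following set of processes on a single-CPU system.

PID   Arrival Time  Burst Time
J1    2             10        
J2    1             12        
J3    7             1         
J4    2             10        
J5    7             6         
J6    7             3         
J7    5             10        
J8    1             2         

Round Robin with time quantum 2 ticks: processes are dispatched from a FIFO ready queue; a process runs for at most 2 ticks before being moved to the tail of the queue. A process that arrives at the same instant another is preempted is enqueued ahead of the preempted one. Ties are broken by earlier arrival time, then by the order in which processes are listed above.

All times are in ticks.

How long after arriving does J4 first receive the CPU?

Schedule: | idle 0-1 | J2 1-3 | J8 3-5 | J1 5-7 | J4 7-9 | J2 9-11 | J7 11-13 | J3 13-14 | J5 14-16 | J6 16-18 | J1 18-20 | J4 20-22 | J2 22-24 | J7 24-26 | J5 26-28 | J6 28-29 | J1 29-31 | J4 31-33 | J2 33-35 | J7 35-37 | J5 37-39 | J1 39-41 | J4 41-43 | J2 43-45 | J7 45-47 | J1 47-49 | J4 49-51 | J2 51-53 | J7 53-55 |
Completion: J1=49  J2=53  J3=14  J4=51  J5=39  J6=29  J7=55  J8=5
Response(J4) = first start − arrival = 7 − 2 = 5

5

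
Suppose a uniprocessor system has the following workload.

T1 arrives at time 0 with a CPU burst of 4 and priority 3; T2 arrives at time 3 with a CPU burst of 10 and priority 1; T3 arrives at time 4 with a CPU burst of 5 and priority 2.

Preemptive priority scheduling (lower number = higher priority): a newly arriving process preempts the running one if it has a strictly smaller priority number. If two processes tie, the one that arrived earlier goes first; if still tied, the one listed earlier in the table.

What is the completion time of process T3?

18

Timeline: | T1 0-3 | T2 3-13 | T3 13-18 | T1 18-19 |
Completion: T1=19  T2=13  T3=18
Turnaround (C−A): T1=19  T2=10  T3=14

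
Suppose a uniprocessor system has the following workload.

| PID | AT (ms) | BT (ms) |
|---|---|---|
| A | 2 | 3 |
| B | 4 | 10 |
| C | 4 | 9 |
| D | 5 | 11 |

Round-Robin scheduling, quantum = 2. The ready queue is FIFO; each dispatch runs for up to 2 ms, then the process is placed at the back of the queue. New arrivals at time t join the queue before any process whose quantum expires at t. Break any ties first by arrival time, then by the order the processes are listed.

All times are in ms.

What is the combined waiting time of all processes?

Gantt: | idle 0-2 | A 2-4 | B 4-6 | C 6-8 | A 8-9 | D 9-11 | B 11-13 | C 13-15 | D 15-17 | B 17-19 | C 19-21 | D 21-23 | B 23-25 | C 25-27 | D 27-29 | B 29-31 | C 31-32 | D 32-35 |
Completion: A=9  B=31  C=32  D=35
Waiting = turnaround − burst: A=4, B=17, C=19, D=19
Total waiting = 4 + 17 + 19 + 19 = 59

59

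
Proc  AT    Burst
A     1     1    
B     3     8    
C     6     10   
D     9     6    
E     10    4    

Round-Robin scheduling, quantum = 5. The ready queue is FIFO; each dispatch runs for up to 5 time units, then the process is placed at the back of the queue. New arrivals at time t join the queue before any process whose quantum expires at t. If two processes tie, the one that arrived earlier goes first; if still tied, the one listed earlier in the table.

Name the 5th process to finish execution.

D

Schedule: | idle 0-1 | A 1-2 | idle 2-3 | B 3-8 | C 8-13 | B 13-16 | D 16-21 | E 21-25 | C 25-30 | D 30-31 |
Completion: A=2  B=16  C=30  D=31  E=25
Turnaround (C−A): A=1  B=13  C=24  D=22  E=15
Finish order: A → B → E → C → D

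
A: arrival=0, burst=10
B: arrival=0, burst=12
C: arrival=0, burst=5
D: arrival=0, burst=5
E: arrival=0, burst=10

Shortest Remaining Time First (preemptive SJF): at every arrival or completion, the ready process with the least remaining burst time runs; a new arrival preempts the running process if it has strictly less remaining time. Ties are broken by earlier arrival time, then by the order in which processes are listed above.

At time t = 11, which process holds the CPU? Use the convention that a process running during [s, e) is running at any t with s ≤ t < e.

Timeline: | C 0-5 | D 5-10 | A 10-20 | E 20-30 | B 30-42 |
Completion: A=20  B=42  C=5  D=10  E=30

A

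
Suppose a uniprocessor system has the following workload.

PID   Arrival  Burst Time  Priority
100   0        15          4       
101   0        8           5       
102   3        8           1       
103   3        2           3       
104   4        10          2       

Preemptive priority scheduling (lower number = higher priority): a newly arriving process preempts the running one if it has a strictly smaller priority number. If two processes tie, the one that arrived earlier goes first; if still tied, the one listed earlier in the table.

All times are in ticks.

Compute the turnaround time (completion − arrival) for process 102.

Timeline: | 100 0-3 | 102 3-11 | 104 11-21 | 103 21-23 | 100 23-35 | 101 35-43 |
Completion: 100=35  101=43  102=11  103=23  104=21
Turnaround (C−A): 100=35  101=43  102=8  103=20  104=17
Turnaround(102) = completion − arrival = 11 − 3 = 8

8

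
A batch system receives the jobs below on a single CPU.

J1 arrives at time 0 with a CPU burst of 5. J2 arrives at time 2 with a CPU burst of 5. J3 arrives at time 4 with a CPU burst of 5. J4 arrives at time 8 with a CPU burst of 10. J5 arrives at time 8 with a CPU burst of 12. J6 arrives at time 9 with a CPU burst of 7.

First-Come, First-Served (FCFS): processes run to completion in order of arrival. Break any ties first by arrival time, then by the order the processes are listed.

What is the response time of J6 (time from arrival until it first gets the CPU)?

Schedule: | J1 0-5 | J2 5-10 | J3 10-15 | J4 15-25 | J5 25-37 | J6 37-44 |
Completion: J1=5  J2=10  J3=15  J4=25  J5=37  J6=44
Turnaround (C−A): J1=5  J2=8  J3=11  J4=17  J5=29  J6=35
Response(J6) = first start − arrival = 37 − 9 = 28

28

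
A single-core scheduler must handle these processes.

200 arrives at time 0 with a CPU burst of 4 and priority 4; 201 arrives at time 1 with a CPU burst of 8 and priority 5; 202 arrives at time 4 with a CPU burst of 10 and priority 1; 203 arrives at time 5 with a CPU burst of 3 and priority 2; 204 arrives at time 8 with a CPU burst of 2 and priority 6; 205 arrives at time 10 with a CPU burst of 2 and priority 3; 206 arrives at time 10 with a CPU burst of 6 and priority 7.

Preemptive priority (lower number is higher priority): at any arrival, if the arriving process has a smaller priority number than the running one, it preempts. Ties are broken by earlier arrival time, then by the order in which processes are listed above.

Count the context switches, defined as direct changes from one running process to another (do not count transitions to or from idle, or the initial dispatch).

Gantt: | 200 0-4 | 202 4-14 | 203 14-17 | 205 17-19 | 201 19-27 | 204 27-29 | 206 29-35 |
Completion: 200=4  201=27  202=14  203=17  204=29  205=19  206=35
Turnaround (C−A): 200=4  201=26  202=10  203=12  204=21  205=9  206=25

6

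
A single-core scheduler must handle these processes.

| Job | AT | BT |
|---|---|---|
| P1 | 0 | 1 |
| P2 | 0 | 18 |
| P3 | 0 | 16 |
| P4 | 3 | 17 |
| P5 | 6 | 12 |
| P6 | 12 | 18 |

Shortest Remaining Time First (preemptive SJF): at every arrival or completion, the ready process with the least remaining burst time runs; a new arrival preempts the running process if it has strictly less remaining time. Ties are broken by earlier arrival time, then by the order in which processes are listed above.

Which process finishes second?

P3

Schedule: | P1 0-1 | P3 1-17 | P5 17-29 | P4 29-46 | P2 46-64 | P6 64-82 |
Completion: P1=1  P2=64  P3=17  P4=46  P5=29  P6=82
Finish order: P1 → P3 → P5 → P4 → P2 → P6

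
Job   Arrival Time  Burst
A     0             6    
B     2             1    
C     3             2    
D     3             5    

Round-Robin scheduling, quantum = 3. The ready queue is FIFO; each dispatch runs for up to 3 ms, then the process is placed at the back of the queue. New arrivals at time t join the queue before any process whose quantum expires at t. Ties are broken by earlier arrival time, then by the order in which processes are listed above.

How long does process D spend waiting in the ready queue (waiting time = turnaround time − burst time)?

Timeline: | A 0-3 | B 3-4 | C 4-6 | D 6-9 | A 9-12 | D 12-14 |
Completion: A=12  B=4  C=6  D=14
Turnaround (C−A): A=12  B=2  C=3  D=11
Waiting(D) = turnaround − burst = 11 − 5 = 6

6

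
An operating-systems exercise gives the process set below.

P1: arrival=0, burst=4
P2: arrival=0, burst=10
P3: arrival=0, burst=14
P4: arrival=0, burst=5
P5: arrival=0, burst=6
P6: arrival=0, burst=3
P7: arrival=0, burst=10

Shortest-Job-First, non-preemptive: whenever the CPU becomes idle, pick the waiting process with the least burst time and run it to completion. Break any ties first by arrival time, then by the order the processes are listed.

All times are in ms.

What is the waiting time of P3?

38

Timeline: | P6 0-3 | P1 3-7 | P4 7-12 | P5 12-18 | P2 18-28 | P7 28-38 | P3 38-52 |
Completion: P1=7  P2=28  P3=52  P4=12  P5=18  P6=3  P7=38
Turnaround (C−A): P1=7  P2=28  P3=52  P4=12  P5=18  P6=3  P7=38
Waiting(P3) = turnaround − burst = 52 − 14 = 38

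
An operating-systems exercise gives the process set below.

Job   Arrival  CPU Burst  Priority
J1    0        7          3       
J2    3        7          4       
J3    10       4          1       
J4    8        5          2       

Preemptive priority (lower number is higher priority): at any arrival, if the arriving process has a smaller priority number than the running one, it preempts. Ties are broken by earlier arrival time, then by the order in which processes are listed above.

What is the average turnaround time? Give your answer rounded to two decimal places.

10.00

Gantt: | J1 0-7 | J2 7-8 | J4 8-10 | J3 10-14 | J4 14-17 | J2 17-23 |
Completion: J1=7  J2=23  J3=14  J4=17
Turnaround (C−A): J1=7  J2=20  J3=4  J4=9
Turnaround times: J1=7, J2=20, J3=4, J4=9
Average turnaround = (7+20+4+9) / 4 = 40/4 = 10.00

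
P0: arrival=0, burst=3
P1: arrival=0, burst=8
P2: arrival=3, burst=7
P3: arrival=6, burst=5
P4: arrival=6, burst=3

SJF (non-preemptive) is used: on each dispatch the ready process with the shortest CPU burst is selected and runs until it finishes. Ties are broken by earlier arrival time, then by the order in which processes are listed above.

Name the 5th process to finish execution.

Gantt: | P0 0-3 | P2 3-10 | P4 10-13 | P3 13-18 | P1 18-26 |
Completion: P0=3  P1=26  P2=10  P3=18  P4=13
Finish order: P0 → P2 → P4 → P3 → P1

P1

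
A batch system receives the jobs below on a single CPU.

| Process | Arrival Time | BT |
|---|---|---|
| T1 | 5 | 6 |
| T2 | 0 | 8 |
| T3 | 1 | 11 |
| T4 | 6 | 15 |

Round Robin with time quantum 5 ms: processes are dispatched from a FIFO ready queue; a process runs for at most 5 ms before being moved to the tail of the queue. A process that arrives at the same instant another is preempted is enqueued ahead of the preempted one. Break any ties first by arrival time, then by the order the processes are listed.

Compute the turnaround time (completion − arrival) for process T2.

18

Timeline: | T2 0-5 | T3 5-10 | T1 10-15 | T2 15-18 | T4 18-23 | T3 23-28 | T1 28-29 | T4 29-34 | T3 34-35 | T4 35-40 |
Completion: T1=29  T2=18  T3=35  T4=40
Turnaround (C−A): T1=24  T2=18  T3=34  T4=34
Turnaround(T2) = completion − arrival = 18 − 0 = 18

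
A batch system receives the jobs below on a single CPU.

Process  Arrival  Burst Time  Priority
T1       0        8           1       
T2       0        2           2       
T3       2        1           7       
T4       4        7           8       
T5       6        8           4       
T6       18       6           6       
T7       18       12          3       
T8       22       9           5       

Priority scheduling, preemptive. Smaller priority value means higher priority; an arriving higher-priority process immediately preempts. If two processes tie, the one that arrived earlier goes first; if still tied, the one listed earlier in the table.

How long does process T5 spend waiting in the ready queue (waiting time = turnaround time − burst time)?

Timeline: | T1 0-8 | T2 8-10 | T5 10-18 | T7 18-30 | T8 30-39 | T6 39-45 | T3 45-46 | T4 46-53 |
Completion: T1=8  T2=10  T3=46  T4=53  T5=18  T6=45  T7=30  T8=39
Turnaround (C−A): T1=8  T2=10  T3=44  T4=49  T5=12  T6=27  T7=12  T8=17
Waiting(T5) = turnaround − burst = 12 − 8 = 4

4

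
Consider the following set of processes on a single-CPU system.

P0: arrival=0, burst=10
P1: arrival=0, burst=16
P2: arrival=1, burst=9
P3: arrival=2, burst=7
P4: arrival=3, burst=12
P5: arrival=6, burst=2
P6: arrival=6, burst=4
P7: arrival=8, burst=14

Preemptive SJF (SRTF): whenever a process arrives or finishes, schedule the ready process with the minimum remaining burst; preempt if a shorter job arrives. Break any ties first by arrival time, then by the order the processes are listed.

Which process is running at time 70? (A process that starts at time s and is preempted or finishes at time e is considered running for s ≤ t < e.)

Timeline: | P0 0-2 | P3 2-6 | P5 6-8 | P3 8-11 | P6 11-15 | P0 15-23 | P2 23-32 | P4 32-44 | P7 44-58 | P1 58-74 |
Completion: P0=23  P1=74  P2=32  P3=11  P4=44  P5=8  P6=15  P7=58
Turnaround (C−A): P0=23  P1=74  P2=31  P3=9  P4=41  P5=2  P6=9  P7=50

P1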